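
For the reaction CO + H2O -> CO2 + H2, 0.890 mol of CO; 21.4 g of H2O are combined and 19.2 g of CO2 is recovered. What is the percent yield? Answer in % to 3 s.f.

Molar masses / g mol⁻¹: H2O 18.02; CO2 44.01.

n(CO) = 0.8900 mol
n(H2O) = 21.40 / 18.02 = 1.188 mol
n/ν → CO: 0.8900, H2O: 1.188; CO is limiting.
theoretical n(CO2) = (1/1) × 0.8900 = 0.8900 mol → 39.17 g
% yield = 19.2 / 39.17 × 100 = 49.02 %

49.0 %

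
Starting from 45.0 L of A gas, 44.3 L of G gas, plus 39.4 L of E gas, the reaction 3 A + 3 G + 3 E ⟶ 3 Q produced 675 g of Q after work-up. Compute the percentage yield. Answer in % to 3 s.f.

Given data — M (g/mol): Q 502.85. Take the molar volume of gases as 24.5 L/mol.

83.5 %

n(A) = 45.00 / 24.5 = 1.837 mol
n(G) = 44.30 / 24.5 = 1.808 mol
n(E) = 39.40 / 24.5 = 1.608 mol
n/ν for A = 1.837/3 = 0.6123
n/ν for G = 1.808/3 = 0.6027
n/ν for E = 1.608/3 = 0.5360
Smallest n/ν is E → limiting reagent.
theoretical n(Q) = (3/3) × 1.608 = 1.608 mol → 808.6 g
% yield = 675 / 808.6 × 100 = 83.48 %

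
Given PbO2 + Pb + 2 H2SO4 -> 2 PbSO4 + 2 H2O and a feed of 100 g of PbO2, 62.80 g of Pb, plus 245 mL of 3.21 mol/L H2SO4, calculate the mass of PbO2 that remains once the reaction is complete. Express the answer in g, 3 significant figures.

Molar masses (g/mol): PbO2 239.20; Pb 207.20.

27.5 g

n(PbO2) = 100.0 / 239.20 = 0.4181 mol
n(Pb) = 62.80 / 207.20 = 0.3031 mol
n(H2SO4) = 3.21 × 245.0/1000 = 0.7865 mol
n/ν for PbO2 = 0.4181/1 = 0.4181
n/ν for Pb = 0.3031/1 = 0.3031
n/ν for H2SO4 = 0.7865/2 = 0.3933
Smallest n/ν is Pb → limiting reagent.
PbO2 consumed = (1/1) × 0.3031 = 0.3031 mol
PbO2 remaining = 0.4181 − 0.3031 = 0.1150 mol
mass = 0.1150 × 239.20 = 27.51 g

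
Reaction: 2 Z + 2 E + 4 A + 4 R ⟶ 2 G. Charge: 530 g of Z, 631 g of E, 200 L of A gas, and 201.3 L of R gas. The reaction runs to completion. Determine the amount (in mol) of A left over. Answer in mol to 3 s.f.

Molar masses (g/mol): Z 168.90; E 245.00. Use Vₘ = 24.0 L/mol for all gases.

n(Z) = 530.0 / 168.90 = 3.138 mol
n(E) = 631.0 / 245.00 = 2.576 mol
n(A) = 200.0 / 24.0 = 8.333 mol
n(R) = 201.3 / 24.0 = 8.388 mol
n/ν for Z = 3.138/2 = 1.569
n/ν for E = 2.576/2 = 1.288
n/ν for A = 8.333/4 = 2.083
n/ν for R = 8.388/4 = 2.097
Smallest n/ν is E → limiting reagent.
A consumed = (4/2) × 2.576 = 5.152 mol
A remaining = 8.333 − 5.152 = 3.181 mol

3.18 mol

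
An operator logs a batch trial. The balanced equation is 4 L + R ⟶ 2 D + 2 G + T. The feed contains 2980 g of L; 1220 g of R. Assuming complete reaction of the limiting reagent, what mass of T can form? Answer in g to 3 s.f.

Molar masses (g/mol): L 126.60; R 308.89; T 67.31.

266 g

n(L) = 2980 / 126.60 = 23.54 mol
n(R) = 1220 / 308.89 = 3.950 mol
n/ν → L: 5.885, R: 3.950; R is limiting.
n(T) = (1/1) × 3.950 = 3.950 mol
mass = 3.950 × 67.31 = 265.9 g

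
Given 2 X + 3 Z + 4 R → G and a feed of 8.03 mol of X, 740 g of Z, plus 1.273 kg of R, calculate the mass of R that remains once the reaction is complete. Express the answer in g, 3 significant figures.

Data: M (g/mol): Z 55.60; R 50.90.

n(X) = 8.030 mol
n(Z) = 740.0 / 55.60 = 13.31 mol
n(R) = 1.273×1000 / 50.90 = 25.01 mol
n/ν for X = 8.030/2 = 4.015
n/ν for Z = 13.31/3 = 4.437
n/ν for R = 25.01/4 = 6.253
Smallest n/ν is X → limiting reagent.
R consumed = (4/2) × 8.030 = 16.06 mol
R remaining = 25.01 − 16.06 = 8.950 mol
mass = 8.950 × 50.90 = 455.6 g

456 g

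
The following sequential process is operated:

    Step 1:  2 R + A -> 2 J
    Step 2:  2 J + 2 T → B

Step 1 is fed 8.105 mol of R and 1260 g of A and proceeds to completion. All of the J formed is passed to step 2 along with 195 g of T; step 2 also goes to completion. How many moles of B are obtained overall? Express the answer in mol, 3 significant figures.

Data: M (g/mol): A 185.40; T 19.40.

Step 1:
n(R) = 8.105 mol
n(A) = 1260 / 185.40 = 6.796 mol
n/ν for R = 8.105/2 = 4.053
n/ν for A = 6.796/1 = 6.796
Smallest n/ν is R → limiting reagent.
n(J) produced = (2/2) × 8.105 = 8.105 mol
Step 2:
n(J) available = 8.105 mol
n(T) = 195.0 / 19.40 = 10.05 mol
n/ν for J = 8.105/2 = 4.053
n/ν for T = 10.05/2 = 5.025
Smallest n/ν is J → limiting reagent.
n(B) = (1/2) × 8.105 = 4.053 mol

4.05 mol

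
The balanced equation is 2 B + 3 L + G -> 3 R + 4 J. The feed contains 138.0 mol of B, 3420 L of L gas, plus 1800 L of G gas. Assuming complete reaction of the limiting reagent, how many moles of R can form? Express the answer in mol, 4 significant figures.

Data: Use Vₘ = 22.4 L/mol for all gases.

152.7 mol

n(B) = 138.0 mol
n(L) = 3420 / 22.4 = 152.7 mol
n(G) = 1800 / 22.4 = 80.36 mol
n/ν for B = 138.0/2 = 69.00
n/ν for L = 152.7/3 = 50.90
n/ν for G = 80.36/1 = 80.36
Smallest n/ν is L → limiting reagent.
n(R) = (3/3) × 152.7 = 152.7 mol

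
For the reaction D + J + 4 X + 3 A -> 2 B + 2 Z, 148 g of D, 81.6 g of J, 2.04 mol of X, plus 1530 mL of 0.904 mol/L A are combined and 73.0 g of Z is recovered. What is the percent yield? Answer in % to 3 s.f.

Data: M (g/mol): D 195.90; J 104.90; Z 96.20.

82.3 %

n(D) = 148.0 / 195.90 = 0.7555 mol
n(J) = 81.60 / 104.90 = 0.7779 mol
n(X) = 2.040 mol
n(A) = 0.904 × 1530/1000 = 1.383 mol
n/ν for D = 0.7555/1 = 0.7555
n/ν for J = 0.7779/1 = 0.7779
n/ν for X = 2.040/4 = 0.5100
n/ν for A = 1.383/3 = 0.4610
Smallest n/ν is A → limiting reagent.
theoretical n(Z) = (2/3) × 1.383 = 0.9220 mol → 88.70 g
% yield = 73.0 / 88.70 × 100 = 82.30 %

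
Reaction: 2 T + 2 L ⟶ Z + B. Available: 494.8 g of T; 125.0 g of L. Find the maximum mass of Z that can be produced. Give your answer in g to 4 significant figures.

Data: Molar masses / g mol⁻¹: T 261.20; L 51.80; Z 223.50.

n(T) = 494.8 / 261.20 = 1.894 mol
n(L) = 125.0 / 51.80 = 2.413 mol
n/ν → T: 0.9470, L: 1.207; T is limiting.
n(Z) = (1/2) × 1.894 = 0.9470 mol
mass = 0.9470 × 223.50 = 211.7 g

211.7 g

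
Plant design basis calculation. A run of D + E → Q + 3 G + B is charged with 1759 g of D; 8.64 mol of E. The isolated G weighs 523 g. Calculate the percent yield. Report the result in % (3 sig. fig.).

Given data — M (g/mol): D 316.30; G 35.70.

n(D) = 1759 / 316.30 = 5.561 mol
n(E) = 8.640 mol
n/ν for D = 5.561/1 = 5.561
n/ν for E = 8.640/1 = 8.640
Smallest n/ν is D → limiting reagent.
theoretical n(G) = (3/1) × 5.561 = 16.68 mol → 595.5 g
% yield = 523 / 595.5 × 100 = 87.83 %

87.8 %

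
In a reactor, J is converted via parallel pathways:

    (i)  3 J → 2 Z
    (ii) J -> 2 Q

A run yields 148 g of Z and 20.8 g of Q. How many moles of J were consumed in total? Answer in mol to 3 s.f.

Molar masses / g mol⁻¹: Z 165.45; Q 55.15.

n(Z) = 148 / 165.45 = 0.8945 mol
n(Q) = 20.8 / 55.15 = 0.3772 mol
n(J) via (i) = (3/2)×0.8945 = 1.342 mol
n(J) via (ii) = (1/2)×0.3772 = 0.1886 mol
total n(J) = 1.342 + 0.1886 = 1.531 mol

1.53 mol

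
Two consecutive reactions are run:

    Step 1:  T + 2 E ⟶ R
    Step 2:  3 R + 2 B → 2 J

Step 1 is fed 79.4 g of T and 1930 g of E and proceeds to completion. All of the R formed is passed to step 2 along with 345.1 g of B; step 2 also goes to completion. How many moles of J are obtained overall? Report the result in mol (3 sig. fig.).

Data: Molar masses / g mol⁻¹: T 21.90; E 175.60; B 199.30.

Step 1:
n(T) = 79.40 / 21.90 = 3.626 mol
n(E) = 1930 / 175.60 = 10.99 mol
n/ν → T: 3.626, E: 5.495; T is limiting.
n(R) produced = (1/1) × 3.626 = 3.626 mol
Step 2:
n(R) available = 3.626 mol
n(B) = 345.1 / 199.30 = 1.732 mol
n/ν → R: 1.209, B: 0.8660; B is limiting.
n(J) = (2/2) × 1.732 = 1.732 mol

1.73 mol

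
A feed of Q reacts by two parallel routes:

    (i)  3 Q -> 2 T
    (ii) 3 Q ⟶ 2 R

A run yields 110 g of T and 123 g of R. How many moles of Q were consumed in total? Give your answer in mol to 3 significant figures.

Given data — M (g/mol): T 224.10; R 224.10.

1.56 mol

n(T) = 110 / 224.10 = 0.4909 mol
n(R) = 123 / 224.10 = 0.5489 mol
n(Q) via (i) = (3/2)×0.4909 = 0.7364 mol
n(Q) via (ii) = (3/2)×0.5489 = 0.8234 mol
total n(Q) = 0.7364 + 0.8234 = 1.560 mol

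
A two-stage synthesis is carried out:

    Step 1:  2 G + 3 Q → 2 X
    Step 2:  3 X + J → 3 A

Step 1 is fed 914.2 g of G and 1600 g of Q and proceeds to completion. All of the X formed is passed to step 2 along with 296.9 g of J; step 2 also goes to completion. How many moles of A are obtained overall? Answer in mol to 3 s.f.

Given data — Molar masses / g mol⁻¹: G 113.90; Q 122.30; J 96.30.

Step 1:
n(G) = 914.2 / 113.90 = 8.026 mol
n(Q) = 1600 / 122.30 = 13.08 mol
n/ν for G = 8.026/2 = 4.013
n/ν for Q = 13.08/3 = 4.360
Smallest n/ν is G → limiting reagent.
n(X) produced = (2/2) × 8.026 = 8.026 mol
Step 2:
n(X) available = 8.026 mol
n(J) = 296.9 / 96.30 = 3.083 mol
n/ν for X = 8.026/3 = 2.675
n/ν for J = 3.083/1 = 3.083
Smallest n/ν is X → limiting reagent.
n(A) = (3/3) × 8.026 = 8.026 mol

8.03 mol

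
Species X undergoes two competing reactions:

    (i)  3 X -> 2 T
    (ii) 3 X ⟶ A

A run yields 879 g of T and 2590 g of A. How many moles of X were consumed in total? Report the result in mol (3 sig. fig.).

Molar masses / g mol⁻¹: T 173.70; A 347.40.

30.0 mol

n(T) = 879 / 173.70 = 5.060 mol
n(A) = 2590 / 347.40 = 7.455 mol
n(X) via (i) = (3/2)×5.060 = 7.590 mol
n(X) via (ii) = (3/1)×7.455 = 22.37 mol
total n(X) = 7.590 + 22.37 = 29.96 mol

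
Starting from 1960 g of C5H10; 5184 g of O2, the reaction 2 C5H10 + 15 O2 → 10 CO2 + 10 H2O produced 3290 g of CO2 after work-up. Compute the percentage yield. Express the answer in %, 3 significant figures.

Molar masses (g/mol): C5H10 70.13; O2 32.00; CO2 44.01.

n(C5H10) = 1960 / 70.13 = 27.95 mol
n(O2) = 5184 / 32.00 = 162.0 mol
n/ν for C5H10 = 27.95/2 = 13.98
n/ν for O2 = 162.0/15 = 10.80
Smallest n/ν is O2 → limiting reagent.
theoretical n(CO2) = (10/15) × 162.0 = 108.0 mol → 4753 g
% yield = 3290 / 4753 × 100 = 69.22 %

69.2 %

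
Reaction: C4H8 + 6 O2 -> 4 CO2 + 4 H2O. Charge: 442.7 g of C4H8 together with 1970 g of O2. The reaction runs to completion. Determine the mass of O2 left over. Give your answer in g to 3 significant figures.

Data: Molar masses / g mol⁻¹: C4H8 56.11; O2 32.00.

n(C4H8) = 442.7 / 56.11 = 7.890 mol
n(O2) = 1970 / 32.00 = 61.56 mol
n/ν for C4H8 = 7.890/1 = 7.890
n/ν for O2 = 61.56/6 = 10.26
Smallest n/ν is C4H8 → limiting reagent.
O2 consumed = (6/1) × 7.890 = 47.34 mol
O2 remaining = 61.56 − 47.34 = 14.22 mol
mass = 14.22 × 32.00 = 455.0 g

455 g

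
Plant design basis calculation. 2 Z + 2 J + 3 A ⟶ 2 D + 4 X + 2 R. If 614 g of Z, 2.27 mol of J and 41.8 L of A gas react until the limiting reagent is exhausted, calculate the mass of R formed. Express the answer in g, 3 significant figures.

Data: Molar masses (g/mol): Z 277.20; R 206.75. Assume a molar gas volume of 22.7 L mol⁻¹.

n(Z) = 614.0 / 277.20 = 2.215 mol
n(J) = 2.270 mol
n(A) = 41.80 / 22.7 = 1.841 mol
n/ν for Z = 2.215/2 = 1.108
n/ν for J = 2.270/2 = 1.135
n/ν for A = 1.841/3 = 0.6137
Smallest n/ν is A → limiting reagent.
n(R) = (2/3) × 1.841 = 1.227 mol
mass = 1.227 × 206.75 = 253.7 g

254 g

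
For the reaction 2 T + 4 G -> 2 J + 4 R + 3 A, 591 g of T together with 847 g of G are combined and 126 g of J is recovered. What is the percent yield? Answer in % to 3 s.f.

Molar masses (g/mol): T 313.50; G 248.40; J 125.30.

n(T) = 591.0 / 313.50 = 1.885 mol
n(G) = 847.0 / 248.40 = 3.410 mol
n/ν for T = 1.885/2 = 0.9425
n/ν for G = 3.410/4 = 0.8525
Smallest n/ν is G → limiting reagent.
theoretical n(J) = (2/4) × 3.410 = 1.705 mol → 213.6 g
% yield = 126 / 213.6 × 100 = 58.99 %

59.0 %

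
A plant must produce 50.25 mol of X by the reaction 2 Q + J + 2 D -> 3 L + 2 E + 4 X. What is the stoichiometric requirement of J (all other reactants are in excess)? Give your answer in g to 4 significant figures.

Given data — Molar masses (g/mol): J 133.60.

1678 g

n(X) = 50.25 mol
n(J) = (1/4) × 50.25 = 12.56 mol
mass = 12.56 × 133.60 = 1678 g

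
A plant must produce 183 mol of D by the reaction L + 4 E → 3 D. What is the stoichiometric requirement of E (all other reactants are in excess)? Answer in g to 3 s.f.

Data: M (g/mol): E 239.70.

58500 g

n(D) = 183.0 mol
n(E) = (4/3) × 183.0 = 244.0 mol
mass = 244.0 × 239.70 = 58490 g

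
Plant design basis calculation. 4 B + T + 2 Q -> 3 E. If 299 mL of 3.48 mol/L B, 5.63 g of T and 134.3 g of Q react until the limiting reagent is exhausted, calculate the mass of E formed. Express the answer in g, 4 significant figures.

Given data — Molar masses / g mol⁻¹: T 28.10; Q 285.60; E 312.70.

188.0 g

n(B) = 3.48 × 299.0/1000 = 1.041 mol
n(T) = 5.630 / 28.10 = 0.2004 mol
n(Q) = 134.3 / 285.60 = 0.4702 mol
n/ν for B = 1.041/4 = 0.2603
n/ν for T = 0.2004/1 = 0.2004
n/ν for Q = 0.4702/2 = 0.2351
Smallest n/ν is T → limiting reagent.
n(E) = (3/1) × 0.2004 = 0.6012 mol
mass = 0.6012 × 312.70 = 188.0 g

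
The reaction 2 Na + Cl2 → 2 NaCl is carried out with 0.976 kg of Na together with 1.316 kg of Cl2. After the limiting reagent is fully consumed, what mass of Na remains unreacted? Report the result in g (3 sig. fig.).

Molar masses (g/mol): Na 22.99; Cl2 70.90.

123 g

n(Na) = 0.9760×1000 / 22.99 = 42.45 mol
n(Cl2) = 1.316×1000 / 70.90 = 18.56 mol
n/ν → Na: 21.23, Cl2: 18.56; Cl2 is limiting.
Na consumed = (2/1) × 18.56 = 37.12 mol
Na remaining = 42.45 − 37.12 = 5.330 mol
mass = 5.330 × 22.99 = 122.5 g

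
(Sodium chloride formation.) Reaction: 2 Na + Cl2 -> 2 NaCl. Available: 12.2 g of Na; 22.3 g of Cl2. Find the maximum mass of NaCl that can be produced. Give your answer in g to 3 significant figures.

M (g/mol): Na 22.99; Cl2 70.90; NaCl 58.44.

31.0 g

n(Na) = 12.20 / 22.99 = 0.5307 mol
n(Cl2) = 22.30 / 70.90 = 0.3145 mol
n/ν → Na: 0.2654, Cl2: 0.3145; Na is limiting.
n(NaCl) = (2/2) × 0.5307 = 0.5307 mol
mass = 0.5307 × 58.44 = 31.01 g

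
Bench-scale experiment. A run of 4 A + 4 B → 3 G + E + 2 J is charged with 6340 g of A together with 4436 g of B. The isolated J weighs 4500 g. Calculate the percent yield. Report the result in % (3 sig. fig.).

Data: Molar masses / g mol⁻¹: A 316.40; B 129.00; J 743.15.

60.4 %

n(A) = 6340 / 316.40 = 20.04 mol
n(B) = 4436 / 129.00 = 34.39 mol
n/ν → A: 5.010, B: 8.598; A is limiting.
theoretical n(J) = (2/4) × 20.04 = 10.02 mol → 7446 g
% yield = 4500 / 7446 × 100 = 60.44 %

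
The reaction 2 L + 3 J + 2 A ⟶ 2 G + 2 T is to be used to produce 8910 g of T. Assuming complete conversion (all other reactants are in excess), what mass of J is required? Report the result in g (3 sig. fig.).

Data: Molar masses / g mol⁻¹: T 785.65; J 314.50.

n(T) = 8910 / 785.65 = 11.34 mol
n(J) = (3/2) × 11.34 = 17.01 mol
mass = 17.01 × 314.50 = 5350 g

5350 g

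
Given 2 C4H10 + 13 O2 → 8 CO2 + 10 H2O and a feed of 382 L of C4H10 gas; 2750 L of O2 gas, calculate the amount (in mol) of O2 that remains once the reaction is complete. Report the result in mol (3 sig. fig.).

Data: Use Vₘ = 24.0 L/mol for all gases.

11.1 mol

n(C4H10) = 382.0 / 24.0 = 15.92 mol
n(O2) = 2750 / 24.0 = 114.6 mol
n/ν for C4H10 = 15.92/2 = 7.960
n/ν for O2 = 114.6/13 = 8.815
Smallest n/ν is C4H10 → limiting reagent.
O2 consumed = (13/2) × 15.92 = 103.5 mol
O2 remaining = 114.6 − 103.5 = 11.10 mol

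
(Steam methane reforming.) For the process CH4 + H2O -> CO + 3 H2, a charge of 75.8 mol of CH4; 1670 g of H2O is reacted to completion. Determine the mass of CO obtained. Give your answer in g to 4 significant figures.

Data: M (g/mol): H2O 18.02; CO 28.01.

2123 g

n(CH4) = 75.80 mol
n(H2O) = 1670 / 18.02 = 92.67 mol
n/ν → CH4: 75.80, H2O: 92.67; CH4 is limiting.
n(CO) = (1/1) × 75.80 = 75.80 mol
mass = 75.80 × 28.01 = 2123 g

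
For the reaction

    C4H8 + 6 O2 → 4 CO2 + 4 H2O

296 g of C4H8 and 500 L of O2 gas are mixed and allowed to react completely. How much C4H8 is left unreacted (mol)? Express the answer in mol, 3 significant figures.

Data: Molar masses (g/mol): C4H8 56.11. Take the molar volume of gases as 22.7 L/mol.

n(C4H8) = 296.0 / 56.11 = 5.275 mol
n(O2) = 500.0 / 22.7 = 22.03 mol
n/ν for C4H8 = 5.275/1 = 5.275
n/ν for O2 = 22.03/6 = 3.672
Smallest n/ν is O2 → limiting reagent.
C4H8 consumed = (1/6) × 22.03 = 3.672 mol
C4H8 remaining = 5.275 − 3.672 = 1.603 mol

1.60 mol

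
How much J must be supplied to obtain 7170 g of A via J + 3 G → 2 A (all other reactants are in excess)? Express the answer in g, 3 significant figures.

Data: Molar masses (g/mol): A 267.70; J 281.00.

n(A) = 7170 / 267.70 = 26.78 mol
n(J) = (1/2) × 26.78 = 13.39 mol
mass = 13.39 × 281.00 = 3763 g

3760 g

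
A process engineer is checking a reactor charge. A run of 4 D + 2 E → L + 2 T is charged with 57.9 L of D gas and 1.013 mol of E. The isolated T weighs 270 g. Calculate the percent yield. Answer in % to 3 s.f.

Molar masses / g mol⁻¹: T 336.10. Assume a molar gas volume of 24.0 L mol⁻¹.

n(D) = 57.90 / 24.0 = 2.413 mol
n(E) = 1.013 mol
n/ν for D = 2.413/4 = 0.6033
n/ν for E = 1.013/2 = 0.5065
Smallest n/ν is E → limiting reagent.
theoretical n(T) = (2/2) × 1.013 = 1.013 mol → 340.5 g
% yield = 270 / 340.5 × 100 = 79.30 %

79.3 %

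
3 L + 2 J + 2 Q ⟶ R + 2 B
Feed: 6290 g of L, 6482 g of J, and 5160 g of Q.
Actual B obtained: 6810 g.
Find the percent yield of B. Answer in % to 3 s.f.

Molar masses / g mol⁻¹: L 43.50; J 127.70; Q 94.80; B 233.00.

n(L) = 6290 / 43.50 = 144.6 mol
n(J) = 6482 / 127.70 = 50.76 mol
n(Q) = 5160 / 94.80 = 54.43 mol
n/ν → L: 48.20, J: 25.38, Q: 27.22; J is limiting.
theoretical n(B) = (2/2) × 50.76 = 50.76 mol → 11830 g
% yield = 6810 / 11830 × 100 = 57.57 %

57.6 %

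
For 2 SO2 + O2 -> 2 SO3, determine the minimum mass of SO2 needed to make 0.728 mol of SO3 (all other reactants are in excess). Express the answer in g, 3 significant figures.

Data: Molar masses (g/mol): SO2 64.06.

n(SO3) = 0.7280 mol
n(SO2) = (2/2) × 0.7280 = 0.7280 mol
mass = 0.7280 × 64.06 = 46.64 g

46.6 g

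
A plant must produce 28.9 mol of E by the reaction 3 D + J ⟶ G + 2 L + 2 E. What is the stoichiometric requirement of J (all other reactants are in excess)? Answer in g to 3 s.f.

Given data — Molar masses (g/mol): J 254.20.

n(E) = 28.90 mol
n(J) = (1/2) × 28.90 = 14.45 mol
mass = 14.45 × 254.20 = 3673 g

3670 g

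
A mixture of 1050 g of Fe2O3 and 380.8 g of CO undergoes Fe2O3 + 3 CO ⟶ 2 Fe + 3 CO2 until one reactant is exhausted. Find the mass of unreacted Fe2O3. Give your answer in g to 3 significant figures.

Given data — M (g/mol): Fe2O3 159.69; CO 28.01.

n(Fe2O3) = 1050 / 159.69 = 6.575 mol
n(CO) = 380.8 / 28.01 = 13.60 mol
n/ν for Fe2O3 = 6.575/1 = 6.575
n/ν for CO = 13.60/3 = 4.533
Smallest n/ν is CO → limiting reagent.
Fe2O3 consumed = (1/3) × 13.60 = 4.533 mol
Fe2O3 remaining = 6.575 − 4.533 = 2.042 mol
mass = 2.042 × 159.69 = 326.1 g

326 g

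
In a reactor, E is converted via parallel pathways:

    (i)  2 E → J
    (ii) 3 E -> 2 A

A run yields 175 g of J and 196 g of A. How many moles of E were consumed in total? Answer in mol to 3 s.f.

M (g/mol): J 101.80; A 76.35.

7.29 mol

n(J) = 175 / 101.80 = 1.719 mol
n(A) = 196 / 76.35 = 2.567 mol
n(E) via (i) = (2/1)×1.719 = 3.438 mol
n(E) via (ii) = (3/2)×2.567 = 3.851 mol
total n(E) = 3.438 + 3.851 = 7.289 mol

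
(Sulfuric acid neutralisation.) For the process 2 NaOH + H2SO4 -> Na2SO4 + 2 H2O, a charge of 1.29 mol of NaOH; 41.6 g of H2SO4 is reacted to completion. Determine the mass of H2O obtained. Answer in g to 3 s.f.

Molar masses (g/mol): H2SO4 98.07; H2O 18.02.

15.3 g

n(NaOH) = 1.290 mol
n(H2SO4) = 41.60 / 98.07 = 0.4242 mol
n/ν → NaOH: 0.6450, H2SO4: 0.4242; H2SO4 is limiting.
n(H2O) = (2/1) × 0.4242 = 0.8484 mol
mass = 0.8484 × 18.02 = 15.29 g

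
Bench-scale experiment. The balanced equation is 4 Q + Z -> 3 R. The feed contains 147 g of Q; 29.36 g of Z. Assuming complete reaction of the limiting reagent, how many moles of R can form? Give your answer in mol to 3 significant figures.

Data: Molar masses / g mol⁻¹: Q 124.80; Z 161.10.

0.547 mol

n(Q) = 147.0 / 124.80 = 1.178 mol
n(Z) = 29.36 / 161.10 = 0.1822 mol
n/ν for Q = 1.178/4 = 0.2945
n/ν for Z = 0.1822/1 = 0.1822
Smallest n/ν is Z → limiting reagent.
n(R) = (3/1) × 0.1822 = 0.5466 mol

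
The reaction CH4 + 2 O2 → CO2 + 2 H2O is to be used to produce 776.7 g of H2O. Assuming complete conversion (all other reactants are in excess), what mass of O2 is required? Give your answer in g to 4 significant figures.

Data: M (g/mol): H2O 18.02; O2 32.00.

n(H2O) = 776.7 / 18.02 = 43.10 mol
n(O2) = (2/2) × 43.10 = 43.10 mol
mass = 43.10 × 32.00 = 1379 g

1379 g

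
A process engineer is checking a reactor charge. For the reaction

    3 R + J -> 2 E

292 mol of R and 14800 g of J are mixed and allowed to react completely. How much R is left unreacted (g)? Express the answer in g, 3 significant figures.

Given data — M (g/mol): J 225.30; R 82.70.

7850 g

n(R) = 292.0 mol
n(J) = 14800 / 225.30 = 65.69 mol
n/ν for R = 292.0/3 = 97.33
n/ν for J = 65.69/1 = 65.69
Smallest n/ν is J → limiting reagent.
R consumed = (3/1) × 65.69 = 197.1 mol
R remaining = 292.0 − 197.1 = 94.90 mol
mass = 94.90 × 82.70 = 7848 g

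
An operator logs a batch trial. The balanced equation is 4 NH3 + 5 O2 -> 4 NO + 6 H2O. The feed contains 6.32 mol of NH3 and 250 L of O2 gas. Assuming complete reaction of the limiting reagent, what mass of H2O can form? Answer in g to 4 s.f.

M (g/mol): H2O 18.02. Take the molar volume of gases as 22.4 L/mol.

170.8 g

n(NH3) = 6.320 mol
n(O2) = 250.0 / 22.4 = 11.16 mol
n/ν for NH3 = 6.320/4 = 1.580
n/ν for O2 = 11.16/5 = 2.232
Smallest n/ν is NH3 → limiting reagent.
n(H2O) = (6/4) × 6.320 = 9.480 mol
mass = 9.480 × 18.02 = 170.8 g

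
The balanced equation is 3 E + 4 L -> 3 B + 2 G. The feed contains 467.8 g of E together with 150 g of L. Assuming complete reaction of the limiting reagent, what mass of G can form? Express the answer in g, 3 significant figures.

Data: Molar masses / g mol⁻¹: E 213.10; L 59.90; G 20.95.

n(E) = 467.8 / 213.10 = 2.195 mol
n(L) = 150.0 / 59.90 = 2.504 mol
n/ν → E: 0.7317, L: 0.6260; L is limiting.
n(G) = (2/4) × 2.504 = 1.252 mol
mass = 1.252 × 20.95 = 26.23 g

26.2 g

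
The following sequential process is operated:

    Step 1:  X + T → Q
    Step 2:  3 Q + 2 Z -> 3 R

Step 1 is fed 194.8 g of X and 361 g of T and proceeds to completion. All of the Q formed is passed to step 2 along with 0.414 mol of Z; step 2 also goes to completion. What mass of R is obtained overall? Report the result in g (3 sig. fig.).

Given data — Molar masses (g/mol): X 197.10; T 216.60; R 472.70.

294 g

Step 1:
n(X) = 194.8 / 197.10 = 0.9883 mol
n(T) = 361.0 / 216.60 = 1.667 mol
n/ν for X = 0.9883/1 = 0.9883
n/ν for T = 1.667/1 = 1.667
Smallest n/ν is X → limiting reagent.
n(Q) produced = (1/1) × 0.9883 = 0.9883 mol
Step 2:
n(Q) available = 0.9883 mol
n(Z) = 0.4140 mol
n/ν for Q = 0.9883/3 = 0.3294
n/ν for Z = 0.4140/2 = 0.2070
Smallest n/ν is Z → limiting reagent.
n(R) = (3/2) × 0.4140 = 0.6210 mol
mass = 0.6210 × 472.70 = 293.5 g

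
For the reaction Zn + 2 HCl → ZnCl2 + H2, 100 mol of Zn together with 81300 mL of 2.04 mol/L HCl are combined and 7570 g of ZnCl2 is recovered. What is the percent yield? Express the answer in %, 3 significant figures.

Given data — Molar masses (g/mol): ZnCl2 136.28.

n(Zn) = 100.0 mol
n(HCl) = 2.04 × 81300/1000 = 165.9 mol
n/ν for Zn = 100.0/1 = 100.0
n/ν for HCl = 165.9/2 = 82.95
Smallest n/ν is HCl → limiting reagent.
theoretical n(ZnCl2) = (1/2) × 165.9 = 82.95 mol → 11300 g
% yield = 7570 / 11300 × 100 = 66.99 %

67.0 %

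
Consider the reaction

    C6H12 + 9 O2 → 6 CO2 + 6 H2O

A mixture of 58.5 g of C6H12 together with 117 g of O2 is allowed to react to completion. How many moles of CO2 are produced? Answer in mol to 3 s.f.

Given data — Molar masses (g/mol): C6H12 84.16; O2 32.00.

2.44 mol

n(C6H12) = 58.50 / 84.16 = 0.6951 mol
n(O2) = 117.0 / 32.00 = 3.656 mol
n/ν → C6H12: 0.6951, O2: 0.4062; O2 is limiting.
n(CO2) = (6/9) × 3.656 = 2.437 mol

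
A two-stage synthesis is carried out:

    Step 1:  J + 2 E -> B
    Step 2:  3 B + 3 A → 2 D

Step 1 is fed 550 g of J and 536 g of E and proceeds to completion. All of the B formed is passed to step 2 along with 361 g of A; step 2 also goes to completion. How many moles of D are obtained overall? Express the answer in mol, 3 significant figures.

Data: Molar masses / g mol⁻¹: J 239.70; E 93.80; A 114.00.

1.53 mol

Step 1:
n(J) = 550.0 / 239.70 = 2.295 mol
n(E) = 536.0 / 93.80 = 5.714 mol
n/ν → J: 2.295, E: 2.857; J is limiting.
n(B) produced = (1/1) × 2.295 = 2.295 mol
Step 2:
n(B) available = 2.295 mol
n(A) = 361.0 / 114.00 = 3.167 mol
n/ν → B: 0.7650, A: 1.056; B is limiting.
n(D) = (2/3) × 2.295 = 1.530 mol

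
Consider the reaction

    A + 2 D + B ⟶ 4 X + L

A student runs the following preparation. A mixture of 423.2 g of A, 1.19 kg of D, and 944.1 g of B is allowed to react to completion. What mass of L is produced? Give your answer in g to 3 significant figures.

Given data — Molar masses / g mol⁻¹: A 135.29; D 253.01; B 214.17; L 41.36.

n(A) = 423.2 / 135.29 = 3.128 mol
n(D) = 1.190×1000 / 253.01 = 4.703 mol
n(B) = 944.1 / 214.17 = 4.408 mol
n/ν → A: 3.128, D: 2.352, B: 4.408; D is limiting.
n(L) = (1/2) × 4.703 = 2.352 mol
mass = 2.352 × 41.36 = 97.28 g

97.3 g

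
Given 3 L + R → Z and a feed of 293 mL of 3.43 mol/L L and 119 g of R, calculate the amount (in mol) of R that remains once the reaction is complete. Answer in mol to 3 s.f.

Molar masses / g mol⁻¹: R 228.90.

0.185 mol

n(L) = 3.43 × 293.0/1000 = 1.005 mol
n(R) = 119.0 / 228.90 = 0.5199 mol
n/ν for L = 1.005/3 = 0.3350
n/ν for R = 0.5199/1 = 0.5199
Smallest n/ν is L → limiting reagent.
R consumed = (1/3) × 1.005 = 0.3350 mol
R remaining = 0.5199 − 0.3350 = 0.1849 mol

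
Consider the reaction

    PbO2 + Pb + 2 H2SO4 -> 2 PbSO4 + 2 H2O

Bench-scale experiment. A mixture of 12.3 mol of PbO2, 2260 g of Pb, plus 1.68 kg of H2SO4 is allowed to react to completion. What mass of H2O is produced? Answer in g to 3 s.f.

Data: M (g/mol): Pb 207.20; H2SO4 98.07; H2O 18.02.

309 g

n(PbO2) = 12.30 mol
n(Pb) = 2260 / 207.20 = 10.91 mol
n(H2SO4) = 1.680×1000 / 98.07 = 17.13 mol
n/ν for PbO2 = 12.30/1 = 12.30
n/ν for Pb = 10.91/1 = 10.91
n/ν for H2SO4 = 17.13/2 = 8.565
Smallest n/ν is H2SO4 → limiting reagent.
n(H2O) = (2/2) × 17.13 = 17.13 mol
mass = 17.13 × 18.02 = 308.7 g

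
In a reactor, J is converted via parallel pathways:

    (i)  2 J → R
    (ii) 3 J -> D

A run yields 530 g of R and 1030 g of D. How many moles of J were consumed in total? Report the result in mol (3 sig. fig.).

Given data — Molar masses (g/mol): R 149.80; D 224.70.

n(R) = 530 / 149.80 = 3.538 mol
n(D) = 1030 / 224.70 = 4.584 mol
n(J) via (i) = (2/1)×3.538 = 7.076 mol
n(J) via (ii) = (3/1)×4.584 = 13.75 mol
total n(J) = 7.076 + 13.75 = 20.83 mol

20.8 mol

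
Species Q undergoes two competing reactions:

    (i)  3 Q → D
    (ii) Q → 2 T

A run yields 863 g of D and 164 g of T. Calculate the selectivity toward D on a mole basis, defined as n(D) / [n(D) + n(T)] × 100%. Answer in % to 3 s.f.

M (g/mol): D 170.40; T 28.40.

n(D) = 863 / 170.40 = 5.065 mol
n(T) = 164 / 28.40 = 5.775 mol
selectivity = 5.065/(5.065+5.775) × 100 = 46.73 %

46.7 %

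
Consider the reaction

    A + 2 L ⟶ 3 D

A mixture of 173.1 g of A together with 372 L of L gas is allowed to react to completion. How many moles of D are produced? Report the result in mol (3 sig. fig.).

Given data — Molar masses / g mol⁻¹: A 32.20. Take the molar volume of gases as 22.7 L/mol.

16.1 mol

n(A) = 173.1 / 32.20 = 5.376 mol
n(L) = 372.0 / 22.7 = 16.39 mol
n/ν for A = 5.376/1 = 5.376
n/ν for L = 16.39/2 = 8.195
Smallest n/ν is A → limiting reagent.
n(D) = (3/1) × 5.376 = 16.13 mol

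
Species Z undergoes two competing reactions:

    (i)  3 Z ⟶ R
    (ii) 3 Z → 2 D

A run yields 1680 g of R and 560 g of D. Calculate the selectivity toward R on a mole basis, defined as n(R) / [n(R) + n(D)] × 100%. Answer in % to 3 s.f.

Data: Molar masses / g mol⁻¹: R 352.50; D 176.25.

60.0 %

n(R) = 1680 / 352.50 = 4.766 mol
n(D) = 560 / 176.25 = 3.177 mol
selectivity = 4.766/(4.766+3.177) × 100 = 60.00 %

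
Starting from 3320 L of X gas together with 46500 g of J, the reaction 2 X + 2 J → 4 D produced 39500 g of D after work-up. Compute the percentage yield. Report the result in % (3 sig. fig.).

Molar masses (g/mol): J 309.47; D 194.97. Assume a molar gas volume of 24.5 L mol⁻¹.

n(X) = 3320 / 24.5 = 135.5 mol
n(J) = 46500 / 309.47 = 150.3 mol
n/ν for X = 135.5/2 = 67.75
n/ν for J = 150.3/2 = 75.15
Smallest n/ν is X → limiting reagent.
theoretical n(D) = (4/2) × 135.5 = 271.0 mol → 52840 g
% yield = 39500 / 52840 × 100 = 74.75 %

74.8 %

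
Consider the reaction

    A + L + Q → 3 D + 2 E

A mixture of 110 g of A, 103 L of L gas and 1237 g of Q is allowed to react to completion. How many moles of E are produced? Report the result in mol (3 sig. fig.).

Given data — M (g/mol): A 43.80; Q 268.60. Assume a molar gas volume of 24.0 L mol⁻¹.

n(A) = 110.0 / 43.80 = 2.511 mol
n(L) = 103.0 / 24.0 = 4.292 mol
n(Q) = 1237 / 268.60 = 4.605 mol
n/ν for A = 2.511/1 = 2.511
n/ν for L = 4.292/1 = 4.292
n/ν for Q = 4.605/1 = 4.605
Smallest n/ν is A → limiting reagent.
n(E) = (2/1) × 2.511 = 5.022 mol

5.02 mol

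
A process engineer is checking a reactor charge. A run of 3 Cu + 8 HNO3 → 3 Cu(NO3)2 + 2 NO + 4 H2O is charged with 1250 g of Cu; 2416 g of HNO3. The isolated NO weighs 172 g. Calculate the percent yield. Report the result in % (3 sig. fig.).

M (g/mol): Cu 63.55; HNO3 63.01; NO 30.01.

59.8 %

n(Cu) = 1250 / 63.55 = 19.67 mol
n(HNO3) = 2416 / 63.01 = 38.34 mol
n/ν for Cu = 19.67/3 = 6.557
n/ν for HNO3 = 38.34/8 = 4.793
Smallest n/ν is HNO3 → limiting reagent.
theoretical n(NO) = (2/8) × 38.34 = 9.585 mol → 287.6 g
% yield = 172 / 287.6 × 100 = 59.81 %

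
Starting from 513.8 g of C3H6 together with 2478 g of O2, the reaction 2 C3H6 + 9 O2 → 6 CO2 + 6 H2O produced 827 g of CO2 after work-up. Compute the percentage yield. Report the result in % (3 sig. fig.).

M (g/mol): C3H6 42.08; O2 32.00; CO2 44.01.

n(C3H6) = 513.8 / 42.08 = 12.21 mol
n(O2) = 2478 / 32.00 = 77.44 mol
n/ν → C3H6: 6.105, O2: 8.604; C3H6 is limiting.
theoretical n(CO2) = (6/2) × 12.21 = 36.63 mol → 1612 g
% yield = 827 / 1612 × 100 = 51.30 %

51.3 %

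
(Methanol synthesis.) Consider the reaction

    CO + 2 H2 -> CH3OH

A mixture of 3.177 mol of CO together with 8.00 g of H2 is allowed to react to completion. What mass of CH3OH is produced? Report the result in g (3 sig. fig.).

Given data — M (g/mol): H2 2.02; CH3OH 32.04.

63.4 g

n(CO) = 3.177 mol
n(H2) = 8.000 / 2.02 = 3.960 mol
n/ν for CO = 3.177/1 = 3.177
n/ν for H2 = 3.960/2 = 1.980
Smallest n/ν is H2 → limiting reagent.
n(CH3OH) = (1/2) × 3.960 = 1.980 mol
mass = 1.980 × 32.04 = 63.44 g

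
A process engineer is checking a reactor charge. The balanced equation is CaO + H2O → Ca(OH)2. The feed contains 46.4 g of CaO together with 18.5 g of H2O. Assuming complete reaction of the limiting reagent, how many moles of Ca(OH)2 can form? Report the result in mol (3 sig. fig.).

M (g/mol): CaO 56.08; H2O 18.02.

0.827 mol

n(CaO) = 46.40 / 56.08 = 0.8274 mol
n(H2O) = 18.50 / 18.02 = 1.027 mol
n/ν → CaO: 0.8274, H2O: 1.027; CaO is limiting.
n(Ca(OH)2) = (1/1) × 0.8274 = 0.8274 mol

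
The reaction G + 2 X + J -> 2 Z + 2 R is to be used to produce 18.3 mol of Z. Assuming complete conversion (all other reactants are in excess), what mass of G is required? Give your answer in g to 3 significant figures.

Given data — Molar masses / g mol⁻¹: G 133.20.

1220 g

n(Z) = 18.30 mol
n(G) = (1/2) × 18.30 = 9.150 mol
mass = 9.150 × 133.20 = 1219 g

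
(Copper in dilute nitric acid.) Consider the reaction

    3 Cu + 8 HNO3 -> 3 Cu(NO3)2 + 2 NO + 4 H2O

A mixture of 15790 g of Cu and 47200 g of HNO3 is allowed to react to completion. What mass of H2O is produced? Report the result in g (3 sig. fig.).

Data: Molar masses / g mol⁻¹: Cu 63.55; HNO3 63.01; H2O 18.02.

5970 g

n(Cu) = 15790 / 63.55 = 248.5 mol
n(HNO3) = 47200 / 63.01 = 749.1 mol
n/ν for Cu = 248.5/3 = 82.83
n/ν for HNO3 = 749.1/8 = 93.64
Smallest n/ν is Cu → limiting reagent.
n(H2O) = (4/3) × 248.5 = 331.3 mol
mass = 331.3 × 18.02 = 5970 g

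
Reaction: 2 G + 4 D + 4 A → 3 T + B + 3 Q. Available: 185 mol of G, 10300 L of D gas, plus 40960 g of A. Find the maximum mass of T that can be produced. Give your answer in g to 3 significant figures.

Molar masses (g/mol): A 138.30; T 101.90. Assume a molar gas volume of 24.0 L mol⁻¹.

n(G) = 185.0 mol
n(D) = 10300 / 24.0 = 429.2 mol
n(A) = 40960 / 138.30 = 296.2 mol
n/ν for G = 185.0/2 = 92.50
n/ν for D = 429.2/4 = 107.3
n/ν for A = 296.2/4 = 74.05
Smallest n/ν is A → limiting reagent.
n(T) = (3/4) × 296.2 = 222.2 mol
mass = 222.2 × 101.90 = 22640 g

22600 g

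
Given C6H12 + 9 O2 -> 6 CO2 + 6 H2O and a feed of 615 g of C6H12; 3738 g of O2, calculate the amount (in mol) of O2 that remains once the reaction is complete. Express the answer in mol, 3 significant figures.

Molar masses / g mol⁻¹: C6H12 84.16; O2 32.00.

51.0 mol

n(C6H12) = 615.0 / 84.16 = 7.308 mol
n(O2) = 3738 / 32.00 = 116.8 mol
n/ν for C6H12 = 7.308/1 = 7.308
n/ν for O2 = 116.8/9 = 12.98
Smallest n/ν is C6H12 → limiting reagent.
O2 consumed = (9/1) × 7.308 = 65.77 mol
O2 remaining = 116.8 − 65.77 = 51.03 mol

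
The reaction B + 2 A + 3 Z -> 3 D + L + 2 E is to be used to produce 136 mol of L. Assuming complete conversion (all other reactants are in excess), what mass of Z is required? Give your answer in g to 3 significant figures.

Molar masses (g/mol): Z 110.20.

n(L) = 136.0 mol
n(Z) = (3/1) × 136.0 = 408.0 mol
mass = 408.0 × 110.20 = 44960 g

45000 g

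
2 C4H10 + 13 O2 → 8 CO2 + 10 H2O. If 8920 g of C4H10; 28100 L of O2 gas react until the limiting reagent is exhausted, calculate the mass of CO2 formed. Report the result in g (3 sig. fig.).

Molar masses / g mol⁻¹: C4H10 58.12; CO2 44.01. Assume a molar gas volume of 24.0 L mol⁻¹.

n(C4H10) = 8920 / 58.12 = 153.5 mol
n(O2) = 28100 / 24.0 = 1171 mol
n/ν for C4H10 = 153.5/2 = 76.75
n/ν for O2 = 1171/13 = 90.08
Smallest n/ν is C4H10 → limiting reagent.
n(CO2) = (8/2) × 153.5 = 614.0 mol
mass = 614.0 × 44.01 = 27020 g

27000 g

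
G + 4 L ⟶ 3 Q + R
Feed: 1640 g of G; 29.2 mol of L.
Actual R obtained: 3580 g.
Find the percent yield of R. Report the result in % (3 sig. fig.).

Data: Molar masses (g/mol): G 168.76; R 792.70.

61.9 %

n(G) = 1640 / 168.76 = 9.718 mol
n(L) = 29.20 mol
n/ν for G = 9.718/1 = 9.718
n/ν for L = 29.20/4 = 7.300
Smallest n/ν is L → limiting reagent.
theoretical n(R) = (1/4) × 29.20 = 7.300 mol → 5787 g
% yield = 3580 / 5787 × 100 = 61.86 %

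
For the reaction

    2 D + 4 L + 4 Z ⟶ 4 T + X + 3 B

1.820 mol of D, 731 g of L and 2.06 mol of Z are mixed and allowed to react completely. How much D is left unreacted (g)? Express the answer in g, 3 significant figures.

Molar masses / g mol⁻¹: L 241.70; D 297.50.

n(D) = 1.820 mol
n(L) = 731.0 / 241.70 = 3.024 mol
n(Z) = 2.060 mol
n/ν for D = 1.820/2 = 0.9100
n/ν for L = 3.024/4 = 0.7560
n/ν for Z = 2.060/4 = 0.5150
Smallest n/ν is Z → limiting reagent.
D consumed = (2/4) × 2.060 = 1.030 mol
D remaining = 1.820 − 1.030 = 0.7900 mol
mass = 0.7900 × 297.50 = 235.0 g

235 g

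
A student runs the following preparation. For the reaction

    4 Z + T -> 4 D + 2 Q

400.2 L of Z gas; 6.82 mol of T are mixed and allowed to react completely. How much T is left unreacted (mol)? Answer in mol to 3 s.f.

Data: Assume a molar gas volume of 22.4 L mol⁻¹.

n(Z) = 400.2 / 22.4 = 17.87 mol
n(T) = 6.820 mol
n/ν for Z = 17.87/4 = 4.468
n/ν for T = 6.820/1 = 6.820
Smallest n/ν is Z → limiting reagent.
T consumed = (1/4) × 17.87 = 4.468 mol
T remaining = 6.820 − 4.468 = 2.352 mol

2.35 mol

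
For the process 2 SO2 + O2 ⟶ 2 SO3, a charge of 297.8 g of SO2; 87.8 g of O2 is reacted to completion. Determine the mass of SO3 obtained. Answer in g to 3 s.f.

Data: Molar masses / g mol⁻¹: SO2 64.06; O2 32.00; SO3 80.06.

n(SO2) = 297.8 / 64.06 = 4.649 mol
n(O2) = 87.80 / 32.00 = 2.744 mol
n/ν for SO2 = 4.649/2 = 2.325
n/ν for O2 = 2.744/1 = 2.744
Smallest n/ν is SO2 → limiting reagent.
n(SO3) = (2/2) × 4.649 = 4.649 mol
mass = 4.649 × 80.06 = 372.2 g

372 g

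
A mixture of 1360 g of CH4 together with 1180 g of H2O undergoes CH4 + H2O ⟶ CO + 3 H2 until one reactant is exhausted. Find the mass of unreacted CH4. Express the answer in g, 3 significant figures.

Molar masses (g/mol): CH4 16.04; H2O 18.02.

n(CH4) = 1360 / 16.04 = 84.79 mol
n(H2O) = 1180 / 18.02 = 65.48 mol
n/ν → CH4: 84.79, H2O: 65.48; H2O is limiting.
CH4 consumed = (1/1) × 65.48 = 65.48 mol
CH4 remaining = 84.79 − 65.48 = 19.31 mol
mass = 19.31 × 16.04 = 309.7 g

310 g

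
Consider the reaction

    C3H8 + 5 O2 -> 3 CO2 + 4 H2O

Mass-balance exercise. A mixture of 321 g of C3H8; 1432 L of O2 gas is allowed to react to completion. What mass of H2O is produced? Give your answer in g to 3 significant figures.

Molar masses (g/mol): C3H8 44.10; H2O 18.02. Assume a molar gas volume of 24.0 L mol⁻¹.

525 g

n(C3H8) = 321.0 / 44.10 = 7.279 mol
n(O2) = 1432 / 24.0 = 59.67 mol
n/ν for C3H8 = 7.279/1 = 7.279
n/ν for O2 = 59.67/5 = 11.93
Smallest n/ν is C3H8 → limiting reagent.
n(H2O) = (4/1) × 7.279 = 29.12 mol
mass = 29.12 × 18.02 = 524.7 g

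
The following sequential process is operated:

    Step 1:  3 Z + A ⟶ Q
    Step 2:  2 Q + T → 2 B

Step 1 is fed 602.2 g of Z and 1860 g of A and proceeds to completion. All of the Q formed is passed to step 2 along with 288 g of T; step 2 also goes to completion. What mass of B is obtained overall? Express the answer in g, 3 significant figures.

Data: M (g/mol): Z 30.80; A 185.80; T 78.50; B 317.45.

Step 1:
n(Z) = 602.2 / 30.80 = 19.55 mol
n(A) = 1860 / 185.80 = 10.01 mol
n/ν for Z = 19.55/3 = 6.517
n/ν for A = 10.01/1 = 10.01
Smallest n/ν is Z → limiting reagent.
n(Q) produced = (1/3) × 19.55 = 6.517 mol
Step 2:
n(Q) available = 6.517 mol
n(T) = 288.0 / 78.50 = 3.669 mol
n/ν for Q = 6.517/2 = 3.259
n/ν for T = 3.669/1 = 3.669
Smallest n/ν is Q → limiting reagent.
n(B) = (2/2) × 6.517 = 6.517 mol
mass = 6.517 × 317.45 = 2069 g

2070 g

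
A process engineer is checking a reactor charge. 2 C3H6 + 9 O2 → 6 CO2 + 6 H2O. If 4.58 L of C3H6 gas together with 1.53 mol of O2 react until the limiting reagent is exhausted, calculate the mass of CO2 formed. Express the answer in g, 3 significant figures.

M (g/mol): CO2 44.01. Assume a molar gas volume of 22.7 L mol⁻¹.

26.6 g

n(C3H6) = 4.580 / 22.7 = 0.2018 mol
n(O2) = 1.530 mol
n/ν → C3H6: 0.1009, O2: 0.1700; C3H6 is limiting.
n(CO2) = (6/2) × 0.2018 = 0.6054 mol
mass = 0.6054 × 44.01 = 26.64 g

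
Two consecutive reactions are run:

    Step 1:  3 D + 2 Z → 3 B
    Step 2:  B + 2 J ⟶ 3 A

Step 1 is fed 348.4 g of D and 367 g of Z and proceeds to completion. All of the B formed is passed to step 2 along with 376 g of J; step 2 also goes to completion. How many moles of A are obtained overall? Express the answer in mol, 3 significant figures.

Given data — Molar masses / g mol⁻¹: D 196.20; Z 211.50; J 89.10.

Step 1:
n(D) = 348.4 / 196.20 = 1.776 mol
n(Z) = 367.0 / 211.50 = 1.735 mol
n/ν for D = 1.776/3 = 0.5920
n/ν for Z = 1.735/2 = 0.8675
Smallest n/ν is D → limiting reagent.
n(B) produced = (3/3) × 1.776 = 1.776 mol
Step 2:
n(B) available = 1.776 mol
n(J) = 376.0 / 89.10 = 4.220 mol
n/ν for B = 1.776/1 = 1.776
n/ν for J = 4.220/2 = 2.110
Smallest n/ν is B → limiting reagent.
n(A) = (3/1) × 1.776 = 5.328 mol

5.33 mol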